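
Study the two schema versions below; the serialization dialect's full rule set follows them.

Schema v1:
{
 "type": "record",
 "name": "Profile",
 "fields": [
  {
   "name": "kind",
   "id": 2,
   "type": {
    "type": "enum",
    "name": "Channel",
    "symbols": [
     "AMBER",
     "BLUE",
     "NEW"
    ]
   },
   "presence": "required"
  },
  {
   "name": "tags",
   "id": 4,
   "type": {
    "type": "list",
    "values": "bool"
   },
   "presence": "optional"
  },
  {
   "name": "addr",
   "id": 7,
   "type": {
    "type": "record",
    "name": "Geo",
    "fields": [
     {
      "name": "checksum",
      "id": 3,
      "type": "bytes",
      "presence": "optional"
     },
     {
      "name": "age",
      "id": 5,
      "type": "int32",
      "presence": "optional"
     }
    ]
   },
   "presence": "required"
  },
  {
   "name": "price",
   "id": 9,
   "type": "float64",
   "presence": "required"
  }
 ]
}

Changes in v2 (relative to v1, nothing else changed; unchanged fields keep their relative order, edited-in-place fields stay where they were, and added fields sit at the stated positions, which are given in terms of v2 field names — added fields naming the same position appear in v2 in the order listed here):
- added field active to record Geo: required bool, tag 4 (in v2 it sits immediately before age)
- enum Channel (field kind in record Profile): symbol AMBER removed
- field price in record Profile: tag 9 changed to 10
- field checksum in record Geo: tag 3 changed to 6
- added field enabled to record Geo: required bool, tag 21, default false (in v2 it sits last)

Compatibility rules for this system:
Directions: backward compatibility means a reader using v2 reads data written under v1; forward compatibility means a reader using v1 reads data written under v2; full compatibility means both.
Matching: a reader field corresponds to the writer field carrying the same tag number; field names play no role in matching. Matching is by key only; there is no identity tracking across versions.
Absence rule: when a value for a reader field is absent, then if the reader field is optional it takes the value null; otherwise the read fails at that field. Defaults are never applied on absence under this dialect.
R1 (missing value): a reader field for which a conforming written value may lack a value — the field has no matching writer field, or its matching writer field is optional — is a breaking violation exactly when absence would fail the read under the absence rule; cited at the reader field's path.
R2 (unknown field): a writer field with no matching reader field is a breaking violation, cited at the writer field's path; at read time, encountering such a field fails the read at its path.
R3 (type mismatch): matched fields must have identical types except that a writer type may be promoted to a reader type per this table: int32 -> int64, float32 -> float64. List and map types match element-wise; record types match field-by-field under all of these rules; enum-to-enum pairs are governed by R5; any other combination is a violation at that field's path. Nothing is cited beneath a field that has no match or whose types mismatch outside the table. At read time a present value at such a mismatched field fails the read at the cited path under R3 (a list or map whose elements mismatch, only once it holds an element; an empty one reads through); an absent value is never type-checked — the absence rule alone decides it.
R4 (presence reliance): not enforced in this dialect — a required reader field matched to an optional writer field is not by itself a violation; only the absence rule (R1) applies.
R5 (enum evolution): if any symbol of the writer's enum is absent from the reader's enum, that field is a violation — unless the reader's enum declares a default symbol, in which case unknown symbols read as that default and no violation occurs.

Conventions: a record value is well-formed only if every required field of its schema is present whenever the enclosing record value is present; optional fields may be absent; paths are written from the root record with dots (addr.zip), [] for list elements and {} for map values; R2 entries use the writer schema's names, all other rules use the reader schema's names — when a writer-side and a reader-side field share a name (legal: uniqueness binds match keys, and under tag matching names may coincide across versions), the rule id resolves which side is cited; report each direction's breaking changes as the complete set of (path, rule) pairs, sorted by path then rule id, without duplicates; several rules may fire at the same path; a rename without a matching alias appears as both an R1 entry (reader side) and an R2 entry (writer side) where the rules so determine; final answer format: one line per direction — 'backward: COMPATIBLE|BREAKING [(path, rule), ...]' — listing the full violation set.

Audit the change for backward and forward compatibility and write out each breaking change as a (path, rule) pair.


the writer's type comes first in each Profile pair
backward for Profile (reader v2, writer v1):
  kind <- kind (Channel -> Channel, writer required)
  tags <- tags (list<bool> -> list<bool>, writer optional)
  addr <- addr (Geo -> Geo, writer required)
  no writer field matches reader price
  writer field price has no reader counterpart
  no writer field matches reader addr.checksum
  no writer field matches reader addr.active
  addr.age <- addr.age (int32 -> int32, writer optional)
  no writer field matches reader addr.enabled
  writer field addr.checksum has no reader counterpart
  breaking: (addr.active, R1)
  breaking: (addr.checksum, R2)
  breaking: (addr.enabled, R1)
  breaking: (kind, R5)
  breaking: (price, R1)
  breaking: (price, R2)
  => backward verdict for Profile: BREAKING, 6 violation(s)
forward for Profile (reader v1, writer v2):
  kind <- kind (Channel -> Channel, writer required)
  tags <- tags (list<bool> -> list<bool>, writer optional)
  addr <- addr (Geo -> Geo, writer required)
  no writer field matches reader price
  writer field price has no reader counterpart
  no writer field matches reader addr.checksum
  addr.age <- addr.age (int32 -> int32, writer optional)
  writer field addr.checksum has no reader counterpart
  writer field addr.active has no reader counterpart
  writer field addr.enabled has no reader counterpart
  breaking: (addr.active, R2)
  breaking: (addr.checksum, R2)
  breaking: (addr.enabled, R2)
  breaking: (price, R1)
  breaking: (price, R2)
  => forward verdict for Profile: BREAKING, 5 violation(s)

backward: BREAKING [(addr.active, R1), (addr.checksum, R2), (addr.enabled, R1), (kind, R5), (price, R1), (price, R2)]; forward: BREAKING [(addr.active, R2), (addr.checksum, R2), (addr.enabled, R2), (price, R1), (price, R2)]


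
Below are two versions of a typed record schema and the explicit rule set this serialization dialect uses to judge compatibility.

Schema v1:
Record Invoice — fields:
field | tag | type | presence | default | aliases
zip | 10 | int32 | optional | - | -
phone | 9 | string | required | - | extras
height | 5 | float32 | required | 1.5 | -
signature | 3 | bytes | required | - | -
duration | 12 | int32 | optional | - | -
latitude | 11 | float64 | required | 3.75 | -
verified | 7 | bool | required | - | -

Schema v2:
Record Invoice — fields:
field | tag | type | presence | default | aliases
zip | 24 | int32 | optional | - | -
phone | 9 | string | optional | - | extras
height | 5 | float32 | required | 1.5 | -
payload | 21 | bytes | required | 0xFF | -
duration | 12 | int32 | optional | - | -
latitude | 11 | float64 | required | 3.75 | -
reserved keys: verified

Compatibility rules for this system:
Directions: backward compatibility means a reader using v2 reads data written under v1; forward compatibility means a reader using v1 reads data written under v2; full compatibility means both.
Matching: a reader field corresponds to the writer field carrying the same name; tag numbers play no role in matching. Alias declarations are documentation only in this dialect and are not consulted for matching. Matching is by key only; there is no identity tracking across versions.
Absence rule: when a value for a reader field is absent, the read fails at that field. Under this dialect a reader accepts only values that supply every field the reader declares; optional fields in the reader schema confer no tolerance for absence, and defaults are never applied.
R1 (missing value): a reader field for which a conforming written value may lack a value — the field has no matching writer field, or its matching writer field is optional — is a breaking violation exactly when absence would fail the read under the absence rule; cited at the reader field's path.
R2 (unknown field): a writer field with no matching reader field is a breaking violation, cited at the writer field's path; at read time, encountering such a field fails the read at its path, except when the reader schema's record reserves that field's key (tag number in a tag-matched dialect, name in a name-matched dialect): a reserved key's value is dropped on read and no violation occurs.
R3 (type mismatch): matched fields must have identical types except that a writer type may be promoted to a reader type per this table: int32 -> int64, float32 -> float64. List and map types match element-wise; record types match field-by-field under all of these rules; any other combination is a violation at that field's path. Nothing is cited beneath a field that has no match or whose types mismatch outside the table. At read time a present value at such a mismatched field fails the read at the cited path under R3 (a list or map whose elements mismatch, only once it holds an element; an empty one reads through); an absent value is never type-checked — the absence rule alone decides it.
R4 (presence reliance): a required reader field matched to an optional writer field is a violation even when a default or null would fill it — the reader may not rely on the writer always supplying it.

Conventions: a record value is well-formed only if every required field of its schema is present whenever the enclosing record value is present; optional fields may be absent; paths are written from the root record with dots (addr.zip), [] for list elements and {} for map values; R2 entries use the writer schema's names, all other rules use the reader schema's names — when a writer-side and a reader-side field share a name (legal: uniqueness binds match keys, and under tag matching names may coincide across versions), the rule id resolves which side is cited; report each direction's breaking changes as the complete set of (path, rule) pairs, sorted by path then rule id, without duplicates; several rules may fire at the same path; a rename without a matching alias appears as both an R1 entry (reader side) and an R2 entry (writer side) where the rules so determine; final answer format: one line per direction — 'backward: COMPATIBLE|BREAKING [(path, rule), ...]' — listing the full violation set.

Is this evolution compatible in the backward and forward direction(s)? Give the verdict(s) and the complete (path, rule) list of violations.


backward: BREAKING [(duration, R1), (payload, R1), (signature, R2), (zip, R1)]; forward: BREAKING [(duration, R1), (payload, R2), (phone, R1), (phone, R4), (signature, R1), (verified, R1), (zip, R1)]

the writer's type comes first in each Invoice pair
checking backward for Invoice: reader v2 against writer v1:
  writer optional, int32 -> int32: reader zip maps from writer zip
  writer required, string -> string: reader phone maps from writer phone
  writer required, float32 -> float32: reader height maps from writer height
  payload has no writer counterpart
  writer optional, int32 -> int32: reader duration maps from writer duration
  writer required, float64 -> float64: reader latitude maps from writer latitude
  signature (writer side), unknown to reader
  verified (writer side), unknown to reader
  breaking: (duration, R1)
  breaking: (payload, R1)
  breaking: (signature, R2)
  breaking: (zip, R1)
  backward on Invoice therefore BREAKING (4)
checking forward for Invoice: reader v1 against writer v2:
  writer optional, int32 -> int32: reader zip maps from writer zip
  writer optional, string -> string: reader phone maps from writer phone
  writer required, float32 -> float32: reader height maps from writer height
  signature has no writer counterpart
  writer optional, int32 -> int32: reader duration maps from writer duration
  writer required, float64 -> float64: reader latitude maps from writer latitude
  verified has no writer counterpart
  payload (writer side), unknown to reader
  breaking: (duration, R1)
  breaking: (payload, R2)
  breaking: (phone, R1)
  breaking: (phone, R4)
  breaking: (signature, R1)
  breaking: (verified, R1)
  breaking: (zip, R1)
  forward on Invoice therefore BREAKING (7)


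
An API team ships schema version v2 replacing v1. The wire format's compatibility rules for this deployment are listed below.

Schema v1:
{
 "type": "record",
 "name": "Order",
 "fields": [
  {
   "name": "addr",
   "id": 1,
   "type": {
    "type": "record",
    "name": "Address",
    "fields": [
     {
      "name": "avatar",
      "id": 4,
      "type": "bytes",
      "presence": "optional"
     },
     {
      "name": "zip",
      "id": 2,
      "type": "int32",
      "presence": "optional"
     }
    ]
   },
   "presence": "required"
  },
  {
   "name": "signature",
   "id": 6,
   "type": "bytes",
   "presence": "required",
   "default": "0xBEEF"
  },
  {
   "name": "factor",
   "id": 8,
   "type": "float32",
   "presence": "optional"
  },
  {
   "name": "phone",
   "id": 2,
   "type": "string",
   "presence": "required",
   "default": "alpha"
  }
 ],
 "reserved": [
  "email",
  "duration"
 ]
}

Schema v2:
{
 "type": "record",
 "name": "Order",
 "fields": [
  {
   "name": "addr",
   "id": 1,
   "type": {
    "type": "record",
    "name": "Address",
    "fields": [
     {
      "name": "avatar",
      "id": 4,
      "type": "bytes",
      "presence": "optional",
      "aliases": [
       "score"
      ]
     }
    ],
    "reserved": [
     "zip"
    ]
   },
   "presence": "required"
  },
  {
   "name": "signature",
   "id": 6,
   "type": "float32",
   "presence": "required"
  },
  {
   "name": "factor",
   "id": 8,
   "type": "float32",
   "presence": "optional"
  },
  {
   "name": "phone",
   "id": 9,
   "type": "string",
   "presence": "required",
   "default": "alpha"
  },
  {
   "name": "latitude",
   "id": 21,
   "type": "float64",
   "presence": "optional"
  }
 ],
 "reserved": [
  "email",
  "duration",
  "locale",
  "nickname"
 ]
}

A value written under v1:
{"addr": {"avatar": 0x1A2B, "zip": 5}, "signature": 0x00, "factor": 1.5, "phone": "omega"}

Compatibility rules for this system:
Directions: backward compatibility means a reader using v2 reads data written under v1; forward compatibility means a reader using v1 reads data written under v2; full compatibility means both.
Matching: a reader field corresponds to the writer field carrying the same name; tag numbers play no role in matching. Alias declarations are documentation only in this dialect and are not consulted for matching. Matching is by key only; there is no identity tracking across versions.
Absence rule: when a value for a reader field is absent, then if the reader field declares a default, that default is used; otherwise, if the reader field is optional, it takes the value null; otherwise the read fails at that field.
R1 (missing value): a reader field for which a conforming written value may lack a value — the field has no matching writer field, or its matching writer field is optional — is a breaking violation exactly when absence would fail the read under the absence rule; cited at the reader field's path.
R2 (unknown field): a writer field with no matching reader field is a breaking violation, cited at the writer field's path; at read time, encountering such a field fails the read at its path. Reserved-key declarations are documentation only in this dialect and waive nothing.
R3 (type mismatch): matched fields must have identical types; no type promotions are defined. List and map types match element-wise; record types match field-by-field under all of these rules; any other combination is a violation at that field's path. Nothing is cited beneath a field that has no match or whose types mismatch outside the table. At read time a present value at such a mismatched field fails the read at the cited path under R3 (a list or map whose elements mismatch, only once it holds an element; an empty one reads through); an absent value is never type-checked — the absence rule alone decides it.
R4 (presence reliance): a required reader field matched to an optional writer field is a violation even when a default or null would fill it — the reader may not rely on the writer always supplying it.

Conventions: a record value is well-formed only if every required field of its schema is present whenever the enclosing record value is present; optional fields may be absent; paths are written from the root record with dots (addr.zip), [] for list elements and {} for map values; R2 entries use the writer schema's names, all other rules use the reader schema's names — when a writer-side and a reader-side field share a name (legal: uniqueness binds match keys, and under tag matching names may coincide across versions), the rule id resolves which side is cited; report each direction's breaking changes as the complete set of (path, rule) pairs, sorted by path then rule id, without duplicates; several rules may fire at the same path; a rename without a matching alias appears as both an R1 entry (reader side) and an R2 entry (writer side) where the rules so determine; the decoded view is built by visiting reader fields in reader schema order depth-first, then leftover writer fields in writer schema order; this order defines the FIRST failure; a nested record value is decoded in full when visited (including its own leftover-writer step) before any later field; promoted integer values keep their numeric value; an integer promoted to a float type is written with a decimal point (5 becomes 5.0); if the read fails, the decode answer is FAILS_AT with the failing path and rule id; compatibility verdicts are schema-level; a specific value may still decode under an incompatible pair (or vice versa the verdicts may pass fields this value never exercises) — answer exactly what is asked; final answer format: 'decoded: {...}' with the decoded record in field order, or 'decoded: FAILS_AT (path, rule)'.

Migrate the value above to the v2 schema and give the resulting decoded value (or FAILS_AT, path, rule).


each type pair in Order: writer, then reader
decode (reader v2):
  addr.avatar := 0x1A2B
  read fails at addr.zip under R2 (unknown field)
  => FAILS_AT (addr.zip, R2)
diffs on Order not affecting the asked answer:
  added field latitude to record Order: optional float64, tag 21 (in v2 it sits last) -> a verdict-level change on Order — the shown value reads the same
  field phone in record Order: tag 2 changed to 9 -> triggers nothing under the printed rules; the Order answer is the same either way
  field signature in record Order: type bytes changed to float32 (its default is dropped) -> a verdict-level change on Order — the shown value reads the same

decoded: FAILS_AT (addr.zip, R2)


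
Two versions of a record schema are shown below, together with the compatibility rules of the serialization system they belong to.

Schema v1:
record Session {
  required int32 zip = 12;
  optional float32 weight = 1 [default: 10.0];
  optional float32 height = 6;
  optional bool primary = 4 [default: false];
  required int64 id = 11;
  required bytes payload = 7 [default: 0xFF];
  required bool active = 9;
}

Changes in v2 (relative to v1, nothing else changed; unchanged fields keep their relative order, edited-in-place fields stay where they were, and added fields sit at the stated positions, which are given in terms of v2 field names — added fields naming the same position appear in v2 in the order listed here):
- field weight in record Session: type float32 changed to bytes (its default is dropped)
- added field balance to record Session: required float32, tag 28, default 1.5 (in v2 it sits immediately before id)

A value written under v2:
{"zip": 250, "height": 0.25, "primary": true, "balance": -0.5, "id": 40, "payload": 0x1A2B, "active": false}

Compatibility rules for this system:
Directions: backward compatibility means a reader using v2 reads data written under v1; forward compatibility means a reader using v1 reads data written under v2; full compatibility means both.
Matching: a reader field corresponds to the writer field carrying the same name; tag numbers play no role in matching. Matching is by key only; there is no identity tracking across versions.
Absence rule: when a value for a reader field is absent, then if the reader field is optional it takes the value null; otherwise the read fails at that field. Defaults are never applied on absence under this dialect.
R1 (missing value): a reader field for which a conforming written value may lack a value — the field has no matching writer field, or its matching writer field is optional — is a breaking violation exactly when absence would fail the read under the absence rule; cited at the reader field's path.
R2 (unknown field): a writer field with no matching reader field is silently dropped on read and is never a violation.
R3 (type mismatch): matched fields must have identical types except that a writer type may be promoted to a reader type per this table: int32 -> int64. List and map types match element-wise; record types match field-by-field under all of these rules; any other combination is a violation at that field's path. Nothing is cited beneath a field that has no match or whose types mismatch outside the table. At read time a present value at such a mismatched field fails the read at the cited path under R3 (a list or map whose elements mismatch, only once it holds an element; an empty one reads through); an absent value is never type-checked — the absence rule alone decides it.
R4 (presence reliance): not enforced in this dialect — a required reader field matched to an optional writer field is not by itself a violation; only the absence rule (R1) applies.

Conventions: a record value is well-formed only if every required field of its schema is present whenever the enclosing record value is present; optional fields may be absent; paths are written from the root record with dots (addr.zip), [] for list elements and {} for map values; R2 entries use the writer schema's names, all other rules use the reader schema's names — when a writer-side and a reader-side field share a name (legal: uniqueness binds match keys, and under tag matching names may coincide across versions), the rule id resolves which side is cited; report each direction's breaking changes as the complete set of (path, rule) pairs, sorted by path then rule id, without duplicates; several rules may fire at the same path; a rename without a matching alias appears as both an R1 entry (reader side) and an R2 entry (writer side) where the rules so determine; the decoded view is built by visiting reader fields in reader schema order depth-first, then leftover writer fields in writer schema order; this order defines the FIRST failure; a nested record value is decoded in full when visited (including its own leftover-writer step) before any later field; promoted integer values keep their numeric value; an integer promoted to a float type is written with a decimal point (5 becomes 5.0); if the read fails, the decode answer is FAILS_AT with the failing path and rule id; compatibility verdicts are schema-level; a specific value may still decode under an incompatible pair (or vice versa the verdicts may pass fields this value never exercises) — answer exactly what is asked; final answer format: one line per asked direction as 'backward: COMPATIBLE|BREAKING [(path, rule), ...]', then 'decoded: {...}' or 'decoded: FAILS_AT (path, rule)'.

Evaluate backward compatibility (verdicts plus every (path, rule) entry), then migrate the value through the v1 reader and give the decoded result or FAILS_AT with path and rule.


backward: BREAKING [(balance, R1), (weight, R3)]; decoded: {"zip": 250, "weight": null, "height": 0.25, "primary": true, "id": 40, "payload": 0x1A2B, "active": false}

arrows below run writer -> reader for Session
checking backward for Session: reader v2 against writer v1:
  zip: paired with writer zip (int32 -> int32; writer required)
  weight: paired with writer weight (float32 -> bytes; writer optional)
  height: paired with writer height (float32 -> float32; writer optional)
  primary: paired with writer primary (bool -> bool; writer optional)
  balance: no writer match
  id: paired with writer id (int64 -> int64; writer required)
  payload: paired with writer payload (bytes -> bytes; writer required)
  active: paired with writer active (bool -> bool; writer required)
  breaking: (balance, R1)
  breaking: (weight, R3)
  => 2 violation(s): backward is BREAKING for Session
decode walk for Session under reader schema v1:
  zip := 250
  weight := null (missing; optional => null)
  height := 0.25
  primary := true
  id := 40
  payload := 0x1A2B
  active := false
  writer balance: no reader field; dropped
  => decoded: {"zip": 250, "weight": null, "height": 0.25, "primary": true, "id": 40, "payload": 0x1A2B, "active": false}


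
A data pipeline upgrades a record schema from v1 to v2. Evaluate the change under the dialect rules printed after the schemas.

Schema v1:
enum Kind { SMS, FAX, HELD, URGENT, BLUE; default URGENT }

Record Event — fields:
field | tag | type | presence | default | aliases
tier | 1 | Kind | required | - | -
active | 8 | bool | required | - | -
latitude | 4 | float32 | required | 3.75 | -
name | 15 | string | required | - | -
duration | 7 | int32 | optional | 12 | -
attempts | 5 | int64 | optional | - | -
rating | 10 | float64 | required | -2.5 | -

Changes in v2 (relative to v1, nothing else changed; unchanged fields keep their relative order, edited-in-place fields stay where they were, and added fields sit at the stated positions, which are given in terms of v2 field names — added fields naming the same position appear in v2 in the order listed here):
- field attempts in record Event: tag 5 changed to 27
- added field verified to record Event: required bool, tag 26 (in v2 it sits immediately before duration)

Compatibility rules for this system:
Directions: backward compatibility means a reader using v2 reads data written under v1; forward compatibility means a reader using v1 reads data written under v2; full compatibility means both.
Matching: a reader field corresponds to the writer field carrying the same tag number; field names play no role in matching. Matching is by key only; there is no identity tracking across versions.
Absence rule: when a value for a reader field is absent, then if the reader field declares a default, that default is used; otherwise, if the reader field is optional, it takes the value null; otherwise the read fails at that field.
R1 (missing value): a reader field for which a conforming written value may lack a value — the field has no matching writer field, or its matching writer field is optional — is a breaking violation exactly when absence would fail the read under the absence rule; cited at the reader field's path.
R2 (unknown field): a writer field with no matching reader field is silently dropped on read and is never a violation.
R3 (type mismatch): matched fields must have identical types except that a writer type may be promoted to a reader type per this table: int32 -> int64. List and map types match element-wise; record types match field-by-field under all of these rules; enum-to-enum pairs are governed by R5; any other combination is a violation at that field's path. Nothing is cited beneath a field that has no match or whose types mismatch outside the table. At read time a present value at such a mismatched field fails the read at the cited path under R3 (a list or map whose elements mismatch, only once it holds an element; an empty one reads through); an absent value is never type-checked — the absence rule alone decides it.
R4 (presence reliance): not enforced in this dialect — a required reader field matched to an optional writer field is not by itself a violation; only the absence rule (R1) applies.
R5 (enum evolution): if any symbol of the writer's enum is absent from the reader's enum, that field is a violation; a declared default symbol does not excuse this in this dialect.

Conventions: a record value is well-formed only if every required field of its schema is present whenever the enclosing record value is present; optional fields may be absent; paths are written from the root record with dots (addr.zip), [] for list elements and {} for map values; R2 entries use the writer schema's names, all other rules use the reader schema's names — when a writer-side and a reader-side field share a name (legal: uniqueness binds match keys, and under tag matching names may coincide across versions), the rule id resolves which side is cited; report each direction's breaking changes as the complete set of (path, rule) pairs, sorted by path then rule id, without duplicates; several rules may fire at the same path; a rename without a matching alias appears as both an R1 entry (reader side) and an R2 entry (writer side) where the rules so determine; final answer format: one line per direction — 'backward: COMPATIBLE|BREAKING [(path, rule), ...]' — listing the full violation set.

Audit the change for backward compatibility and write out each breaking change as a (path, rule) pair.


in Event below, arrows point writer -> reader
backward pass over Event, reader schema v2, writer schema v1:
  Kind -> Kind, writer required: tier aligns to tier
  bool -> bool, writer required: active aligns to active
  float32 -> float32, writer required: latitude aligns to latitude
  string -> string, writer required: name aligns to name
  verified: no writer-side match
  int32 -> int32, writer optional: duration aligns to duration
  attempts: no writer-side match
  float64 -> float64, writer required: rating aligns to rating
  writer attempts: unknown to reader
  rule R1 violated at verified
  => backward: BREAKING (1)
the other Event changes do not affect what is asked:
  field attempts in record Event: tag 5 changed to 27 -> no rule fires on it in Event's dialect; the asked verdict holds

backward: BREAKING [(verified, R1)]


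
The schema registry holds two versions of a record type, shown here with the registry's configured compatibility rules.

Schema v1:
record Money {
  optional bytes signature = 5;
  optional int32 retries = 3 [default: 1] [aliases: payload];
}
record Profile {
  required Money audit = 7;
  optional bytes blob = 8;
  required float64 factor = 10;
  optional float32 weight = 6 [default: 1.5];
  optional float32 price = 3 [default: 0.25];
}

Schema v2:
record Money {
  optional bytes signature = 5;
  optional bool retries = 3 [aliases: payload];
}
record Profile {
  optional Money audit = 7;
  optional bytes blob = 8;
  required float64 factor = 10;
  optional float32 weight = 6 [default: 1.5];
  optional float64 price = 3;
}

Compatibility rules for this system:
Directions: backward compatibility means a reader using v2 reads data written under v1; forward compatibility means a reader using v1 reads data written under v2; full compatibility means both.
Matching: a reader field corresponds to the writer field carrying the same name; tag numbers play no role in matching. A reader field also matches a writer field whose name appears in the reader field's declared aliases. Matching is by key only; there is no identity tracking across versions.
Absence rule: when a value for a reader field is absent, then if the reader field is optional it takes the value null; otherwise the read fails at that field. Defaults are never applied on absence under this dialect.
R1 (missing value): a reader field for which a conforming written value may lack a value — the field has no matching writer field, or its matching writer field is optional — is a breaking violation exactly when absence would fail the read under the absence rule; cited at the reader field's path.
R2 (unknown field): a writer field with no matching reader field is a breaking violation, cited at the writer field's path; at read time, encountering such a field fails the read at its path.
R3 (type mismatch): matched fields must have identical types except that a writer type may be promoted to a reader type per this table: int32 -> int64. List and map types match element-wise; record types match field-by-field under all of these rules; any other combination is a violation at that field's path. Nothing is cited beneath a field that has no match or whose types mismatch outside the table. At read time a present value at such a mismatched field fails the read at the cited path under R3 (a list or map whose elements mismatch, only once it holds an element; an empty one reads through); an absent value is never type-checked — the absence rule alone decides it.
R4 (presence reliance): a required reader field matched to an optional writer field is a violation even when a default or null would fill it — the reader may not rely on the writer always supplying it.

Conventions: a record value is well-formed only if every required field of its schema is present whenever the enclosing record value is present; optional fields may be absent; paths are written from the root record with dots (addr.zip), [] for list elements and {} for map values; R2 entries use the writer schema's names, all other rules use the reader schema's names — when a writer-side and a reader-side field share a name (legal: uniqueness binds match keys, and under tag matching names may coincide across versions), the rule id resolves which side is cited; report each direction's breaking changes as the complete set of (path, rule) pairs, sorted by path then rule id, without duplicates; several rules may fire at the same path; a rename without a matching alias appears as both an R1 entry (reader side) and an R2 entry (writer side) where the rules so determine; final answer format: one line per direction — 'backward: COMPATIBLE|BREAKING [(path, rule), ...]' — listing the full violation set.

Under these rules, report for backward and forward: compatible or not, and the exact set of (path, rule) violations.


backward: BREAKING [(audit.retries, R3), (price, R3)]; forward: BREAKING [(audit, R1), (audit, R4), (audit.retries, R3), (price, R3)]

each type pair in Profile: writer, then reader
backward on Profile — v2 reading data written by v1:
  audit: Money -> Money, writer required; from audit
  blob: bytes -> bytes, writer optional; from blob
  factor: float64 -> float64, writer required; from factor
  weight: float32 -> float32, writer optional; from weight
  price: float32 -> float64, writer optional; from price
  audit.signature: bytes -> bytes, writer optional; from audit.signature
  audit.retries: int32 -> bool, writer optional; from audit.retries
  violation R3 at audit.retries
  violation R3 at price
  => 2 violation(s): backward is BREAKING for Profile
forward on Profile — v1 reading data written by v2:
  audit: Money -> Money, writer optional; from audit
  blob: bytes -> bytes, writer optional; from blob
  factor: float64 -> float64, writer required; from factor
  weight: float32 -> float32, writer optional; from weight
  price: float64 -> float32, writer optional; from price
  audit.signature: bytes -> bytes, writer optional; from audit.signature
  audit.retries: bool -> int32, writer optional; from audit.retries
  violation R1 at audit
  violation R4 at audit
  violation R3 at audit.retries
  violation R3 at price
  => 4 violation(s): forward is BREAKING for Profile


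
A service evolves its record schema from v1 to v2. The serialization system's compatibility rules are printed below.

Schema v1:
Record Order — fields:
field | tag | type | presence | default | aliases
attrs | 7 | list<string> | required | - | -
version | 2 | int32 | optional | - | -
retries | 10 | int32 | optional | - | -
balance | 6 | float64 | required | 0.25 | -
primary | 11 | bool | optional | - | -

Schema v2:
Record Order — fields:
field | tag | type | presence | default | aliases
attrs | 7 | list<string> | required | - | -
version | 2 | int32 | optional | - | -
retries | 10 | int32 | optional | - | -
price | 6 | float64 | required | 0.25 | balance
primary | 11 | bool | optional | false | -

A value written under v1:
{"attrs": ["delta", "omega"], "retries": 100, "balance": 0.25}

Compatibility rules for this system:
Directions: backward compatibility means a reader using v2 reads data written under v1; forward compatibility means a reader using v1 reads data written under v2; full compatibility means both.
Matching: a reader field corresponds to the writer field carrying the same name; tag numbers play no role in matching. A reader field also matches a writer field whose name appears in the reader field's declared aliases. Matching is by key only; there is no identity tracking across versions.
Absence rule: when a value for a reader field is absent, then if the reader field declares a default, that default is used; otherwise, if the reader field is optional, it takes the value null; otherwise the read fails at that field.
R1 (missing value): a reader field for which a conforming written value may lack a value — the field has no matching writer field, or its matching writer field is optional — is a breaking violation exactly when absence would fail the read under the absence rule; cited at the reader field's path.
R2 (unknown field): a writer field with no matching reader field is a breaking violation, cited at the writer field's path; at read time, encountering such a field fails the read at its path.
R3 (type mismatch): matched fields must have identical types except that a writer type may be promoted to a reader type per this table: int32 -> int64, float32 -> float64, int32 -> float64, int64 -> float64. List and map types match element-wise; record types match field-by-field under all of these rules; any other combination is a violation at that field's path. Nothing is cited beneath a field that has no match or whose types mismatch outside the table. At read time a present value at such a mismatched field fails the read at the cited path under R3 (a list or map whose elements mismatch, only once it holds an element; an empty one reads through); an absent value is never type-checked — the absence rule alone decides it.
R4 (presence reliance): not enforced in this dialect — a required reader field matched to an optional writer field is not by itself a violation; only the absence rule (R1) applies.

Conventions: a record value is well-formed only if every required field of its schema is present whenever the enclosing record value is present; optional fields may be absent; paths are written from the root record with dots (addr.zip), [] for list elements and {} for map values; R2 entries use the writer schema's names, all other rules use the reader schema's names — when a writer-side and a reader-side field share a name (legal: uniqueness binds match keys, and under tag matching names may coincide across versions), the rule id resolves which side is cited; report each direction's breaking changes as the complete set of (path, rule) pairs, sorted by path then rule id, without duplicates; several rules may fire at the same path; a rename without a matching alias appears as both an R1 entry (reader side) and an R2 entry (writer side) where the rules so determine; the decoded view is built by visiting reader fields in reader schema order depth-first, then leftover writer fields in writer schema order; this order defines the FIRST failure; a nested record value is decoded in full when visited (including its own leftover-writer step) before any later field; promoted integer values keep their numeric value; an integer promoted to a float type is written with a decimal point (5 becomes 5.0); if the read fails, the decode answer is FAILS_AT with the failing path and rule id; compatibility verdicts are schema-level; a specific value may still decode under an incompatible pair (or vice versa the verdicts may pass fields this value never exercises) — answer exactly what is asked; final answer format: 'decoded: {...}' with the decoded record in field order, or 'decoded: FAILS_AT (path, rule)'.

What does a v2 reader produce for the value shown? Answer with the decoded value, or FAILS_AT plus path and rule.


arrows below run writer -> reader for Order
migrating the Order value to v2:
  attrs := ["delta", "omega"]
  version := null (not supplied -> null)
  retries := 100
  price := 0.25 (from writer balance)
  primary := false (no value, default fills)
  => decoded: {"attrs": ["delta", "omega"], "version": null, "retries": 100, "price": 0.25, "primary": false}

decoded: {"attrs": ["delta", "omega"], "version": null, "retries": 100, "price": 0.25, "primary": false}
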